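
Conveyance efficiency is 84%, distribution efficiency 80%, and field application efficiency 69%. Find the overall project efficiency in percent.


Ec = 0.84, Eb = 0.8, Ea = 0.69
E = 0.84 * 0.8 * 0.69 * 100 = 46.3680%

46.3680 %


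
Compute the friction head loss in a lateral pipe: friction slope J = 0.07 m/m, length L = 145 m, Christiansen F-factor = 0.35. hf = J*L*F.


hf = J * L * F = 0.07 * 145 * 0.35 = 3.5525 m

3.5525 m


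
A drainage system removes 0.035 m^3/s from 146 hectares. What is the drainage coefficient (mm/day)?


DC = Q * 86400 / (A * 10000) * 1000
DC = 0.035 * 86400 / (146 * 10000) * 1000
DC = 3024000.0000 / 1460000

2.0712 mm/day


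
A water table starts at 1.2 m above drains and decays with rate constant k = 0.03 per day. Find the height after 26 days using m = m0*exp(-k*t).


m = m0 * exp(-k*t)
m = 1.2 * exp(-0.03 * 26)
m = 1.2 * exp(-0.7800)

0.5501 m


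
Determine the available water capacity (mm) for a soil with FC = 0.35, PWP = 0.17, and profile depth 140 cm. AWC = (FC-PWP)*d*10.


AWC = (FC - PWP) * d * 10
AWC = (0.35 - 0.17) * 140 * 10
AWC = 0.1800 * 140 * 10

252.0000 mm


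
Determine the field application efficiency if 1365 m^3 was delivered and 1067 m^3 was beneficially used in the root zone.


Ea = V_root / V_field * 100 = 1067 / 1365 * 100 = 78.1685%

78.1685 %


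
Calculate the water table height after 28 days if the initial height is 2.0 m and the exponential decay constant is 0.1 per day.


m = m0 * exp(-k*t)
m = 2.0 * exp(-0.1 * 28)
m = 2.0 * exp(-2.8000)

0.1216 m


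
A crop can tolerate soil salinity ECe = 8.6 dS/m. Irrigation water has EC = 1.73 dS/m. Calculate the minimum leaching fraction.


LR = ECiw / (5*ECe - ECiw)
LR = 1.73 / (5*8.6 - 1.73)
LR = 1.73 / 41.2700

0.0419


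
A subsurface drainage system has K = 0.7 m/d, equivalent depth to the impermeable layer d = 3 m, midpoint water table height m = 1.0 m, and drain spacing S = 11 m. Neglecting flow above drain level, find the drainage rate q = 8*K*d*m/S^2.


q = 8*K*d*m/S^2
q = 8*0.7*3*1.0/11^2
q = 16.8000 / 121

0.1388 m/d


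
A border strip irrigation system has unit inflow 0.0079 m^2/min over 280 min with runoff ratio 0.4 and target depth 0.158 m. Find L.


L = q*t/((1+r)*Z)
L = 0.0079*280/((1+0.4)*0.158)
L = 2.212/0.2212

10.0000 m


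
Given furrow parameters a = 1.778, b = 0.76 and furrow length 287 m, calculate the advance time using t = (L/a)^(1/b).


t = (L/a)^(1/b)
t = (287/1.778)^(1/0.76)
t = 161.417323^(1/0.76)

803.8917 min


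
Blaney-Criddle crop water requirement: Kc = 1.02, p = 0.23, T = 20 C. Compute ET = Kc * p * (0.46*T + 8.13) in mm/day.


ET = Kc * p * (0.46*T + 8.13)
ET = 1.02 * 0.23 * (0.46*20 + 8.13)
ET = 1.02 * 0.23 * 17.3300

4.0656 mm/day


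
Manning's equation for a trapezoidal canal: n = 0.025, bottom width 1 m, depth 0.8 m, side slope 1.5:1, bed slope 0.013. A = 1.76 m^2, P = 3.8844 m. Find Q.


R = A/P = 1.76/3.8844 = 0.453094
Q = (1/0.025) * 1.76 * 0.453094^(2/3) * 0.013^0.5

4.7352 m^3/s


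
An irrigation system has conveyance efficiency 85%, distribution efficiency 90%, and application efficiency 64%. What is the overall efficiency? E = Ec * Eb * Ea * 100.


Ec = 0.85, Eb = 0.9, Ea = 0.64
E = 0.85 * 0.9 * 0.64 * 100 = 48.9600%

48.9600 %


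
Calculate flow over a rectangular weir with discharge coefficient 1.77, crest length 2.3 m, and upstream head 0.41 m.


Q = C * L * H^(3/2) = 1.77 * 2.3 * 0.41^1.5 = 1.77 * 2.3 * 0.262528

1.0688 m^3/s


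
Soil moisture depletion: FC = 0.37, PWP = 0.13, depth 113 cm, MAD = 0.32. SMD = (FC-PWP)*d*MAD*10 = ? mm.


SMD = (FC - PWP) * d * MAD * 10
SMD = (0.37 - 0.13) * 113 * 0.32 * 10
SMD = 0.2400 * 113 * 0.32 * 10

86.7840 mm


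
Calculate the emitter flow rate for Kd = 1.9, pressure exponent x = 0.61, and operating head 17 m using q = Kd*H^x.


q = Kd * H^x = 1.9 * 17^0.61 = 1.9 * 5.630848

10.6986 L/h


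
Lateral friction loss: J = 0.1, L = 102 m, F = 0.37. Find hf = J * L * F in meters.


hf = J * L * F = 0.1 * 102 * 0.37 = 3.7740 m

3.7740 m


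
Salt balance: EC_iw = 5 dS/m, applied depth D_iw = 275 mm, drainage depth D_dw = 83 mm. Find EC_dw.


EC_dw = EC_iw * D_iw / D_dw
EC_dw = 5 * 275 / 83
EC_dw = 1375 / 83

16.5663 dS/m


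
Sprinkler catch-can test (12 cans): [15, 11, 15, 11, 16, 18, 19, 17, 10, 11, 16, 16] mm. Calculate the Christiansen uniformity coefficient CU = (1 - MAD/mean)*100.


mean = 14.583333 mm
MAD = 2.555556 mm
CU = (1 - 2.555556/14.583333)*100

82.4762 %


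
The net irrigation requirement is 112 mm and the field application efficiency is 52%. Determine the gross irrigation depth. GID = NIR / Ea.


Ea = 52% = 0.52
GID = NIR / Ea = 112 / 0.52 = 215.3846 mm

215.3846 mm


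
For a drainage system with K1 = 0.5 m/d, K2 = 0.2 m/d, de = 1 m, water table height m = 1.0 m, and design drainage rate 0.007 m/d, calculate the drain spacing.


S^2 = 8*K2*de*m/q + 4*K1*m^2/q
S^2 = 8*0.2*1*1.0/0.007 + 4*0.5*1.0^2/0.007
S = sqrt(514.2857)

22.6779 m


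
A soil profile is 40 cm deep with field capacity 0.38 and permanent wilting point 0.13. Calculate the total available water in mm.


AWC = (FC - PWP) * d * 10
AWC = (0.38 - 0.13) * 40 * 10
AWC = 0.2500 * 40 * 10

100.0000 mm


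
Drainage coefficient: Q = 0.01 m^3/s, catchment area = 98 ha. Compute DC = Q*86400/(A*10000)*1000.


DC = Q * 86400 / (A * 10000) * 1000
DC = 0.01 * 86400 / (98 * 10000) * 1000
DC = 864000.0000 / 980000

0.8816 mm/day


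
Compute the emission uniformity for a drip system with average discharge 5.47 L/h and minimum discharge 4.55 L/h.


EU = (q_min/q_avg)*100 = (4.55/5.47)*100 = 83.1810%

83.1810 %


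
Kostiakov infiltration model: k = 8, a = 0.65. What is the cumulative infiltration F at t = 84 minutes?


F = k * t^a = 8 * 84^0.65
F = 8 * 17.814824

142.5186 mm


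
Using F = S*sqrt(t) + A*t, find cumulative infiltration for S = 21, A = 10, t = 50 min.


F = S*sqrt(t) + A*t
F = 21*sqrt(50) + 10*50
F = 21*7.071068 + 500

648.4924 mm


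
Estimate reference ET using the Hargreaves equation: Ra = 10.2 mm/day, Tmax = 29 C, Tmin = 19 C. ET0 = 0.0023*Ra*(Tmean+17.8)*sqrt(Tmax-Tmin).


Tmean = (Tmax + Tmin)/2 = (29 + 19)/2 = 24.0
ET0 = 0.0023 * 10.2 * (24.0 + 17.8) * sqrt(29 - 19)
ET0 = 0.0023 * 10.2 * 41.8 * 3.162278

3.1010 mm/day


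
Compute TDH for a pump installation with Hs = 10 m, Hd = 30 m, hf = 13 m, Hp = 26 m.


TDH = Hs + Hd + hf + Hp = 10 + 30 + 13 + 26 = 79

79 m


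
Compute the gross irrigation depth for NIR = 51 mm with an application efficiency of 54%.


Ea = 54% = 0.54
GID = NIR / Ea = 51 / 0.54 = 94.4444 mm

94.4444 mm


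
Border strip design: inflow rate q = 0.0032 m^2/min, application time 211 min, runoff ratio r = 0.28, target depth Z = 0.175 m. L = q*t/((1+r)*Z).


L = q*t/((1+r)*Z)
L = 0.0032*211/((1+0.28)*0.175)
L = 0.6752/0.224

3.0143 m


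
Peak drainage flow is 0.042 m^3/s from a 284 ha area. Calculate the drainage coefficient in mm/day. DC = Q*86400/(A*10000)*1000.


DC = Q * 86400 / (A * 10000) * 1000
DC = 0.042 * 86400 / (284 * 10000) * 1000
DC = 3628800.0000 / 2840000

1.2777 mm/day


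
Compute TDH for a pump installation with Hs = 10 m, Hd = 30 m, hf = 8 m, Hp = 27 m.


TDH = Hs + Hd + hf + Hp = 10 + 30 + 8 + 27 = 75

75 m


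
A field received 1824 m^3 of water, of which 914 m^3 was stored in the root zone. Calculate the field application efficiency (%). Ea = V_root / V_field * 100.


Ea = V_root / V_field * 100 = 914 / 1824 * 100 = 50.1096%

50.1096 %


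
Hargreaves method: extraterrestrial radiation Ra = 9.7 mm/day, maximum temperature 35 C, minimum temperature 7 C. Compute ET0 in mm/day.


Tmean = (Tmax + Tmin)/2 = (35 + 7)/2 = 21.0
ET0 = 0.0023 * 9.7 * (21.0 + 17.8) * sqrt(35 - 7)
ET0 = 0.0023 * 9.7 * 38.8 * 5.291503

4.5805 mm/day


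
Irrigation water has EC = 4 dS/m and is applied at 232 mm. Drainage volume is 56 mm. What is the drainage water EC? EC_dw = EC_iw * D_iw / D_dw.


EC_dw = EC_iw * D_iw / D_dw
EC_dw = 4 * 232 / 56
EC_dw = 928 / 56

16.5714 dS/m


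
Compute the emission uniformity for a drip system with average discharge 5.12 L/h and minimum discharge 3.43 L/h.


EU = (q_min/q_avg)*100 = (3.43/5.12)*100 = 66.9922%

66.9922 %


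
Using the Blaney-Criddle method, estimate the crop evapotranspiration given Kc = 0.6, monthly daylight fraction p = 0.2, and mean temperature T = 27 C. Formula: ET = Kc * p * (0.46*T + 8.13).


ET = Kc * p * (0.46*T + 8.13)
ET = 0.6 * 0.2 * (0.46*27 + 8.13)
ET = 0.6 * 0.2 * 20.5500

2.4660 mm/day


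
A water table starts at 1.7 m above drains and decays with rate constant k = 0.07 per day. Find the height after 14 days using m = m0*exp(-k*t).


m = m0 * exp(-k*t)
m = 1.7 * exp(-0.07 * 14)
m = 1.7 * exp(-0.9800)

0.6380 m


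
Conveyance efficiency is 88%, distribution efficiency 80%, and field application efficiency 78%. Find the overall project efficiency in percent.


Ec = 0.88, Eb = 0.8, Ea = 0.78
E = 0.88 * 0.8 * 0.78 * 100 = 54.9120%

54.9120 %


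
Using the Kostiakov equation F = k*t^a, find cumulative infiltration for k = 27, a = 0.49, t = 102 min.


F = k * t^a = 27 * 102^0.49
F = 27 * 9.643043

260.3622 mm


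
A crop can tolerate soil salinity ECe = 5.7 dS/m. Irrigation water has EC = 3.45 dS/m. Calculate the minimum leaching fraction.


LR = ECiw / (5*ECe - ECiw)
LR = 3.45 / (5*5.7 - 3.45)
LR = 3.45 / 25.0500

0.1377


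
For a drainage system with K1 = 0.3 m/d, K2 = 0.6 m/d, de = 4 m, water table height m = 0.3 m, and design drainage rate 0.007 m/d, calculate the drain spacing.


S^2 = 8*K2*de*m/q + 4*K1*m^2/q
S^2 = 8*0.6*4*0.3/0.007 + 4*0.3*0.3^2/0.007
S = sqrt(838.2857)

28.9532 m


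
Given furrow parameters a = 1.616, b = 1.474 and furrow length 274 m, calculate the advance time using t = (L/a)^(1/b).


t = (L/a)^(1/b)
t = (274/1.616)^(1/1.474)
t = 169.554455^(1/1.474)

32.5403 min


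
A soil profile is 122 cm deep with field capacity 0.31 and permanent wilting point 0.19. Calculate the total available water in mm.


AWC = (FC - PWP) * d * 10
AWC = (0.31 - 0.19) * 122 * 10
AWC = 0.1200 * 122 * 10

146.4000 mm


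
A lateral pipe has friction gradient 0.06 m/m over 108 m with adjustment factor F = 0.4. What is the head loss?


hf = J * L * F = 0.06 * 108 * 0.4 = 2.5920 m

2.5920 m


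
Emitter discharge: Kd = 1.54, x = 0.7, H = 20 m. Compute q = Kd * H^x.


q = Kd * H^x = 1.54 * 20^0.7 = 1.54 * 8.141811

12.5384 L/h


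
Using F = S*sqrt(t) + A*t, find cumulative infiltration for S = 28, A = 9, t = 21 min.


F = S*sqrt(t) + A*t
F = 28*sqrt(21) + 9*21
F = 28*4.582576 + 189

317.3121 mm


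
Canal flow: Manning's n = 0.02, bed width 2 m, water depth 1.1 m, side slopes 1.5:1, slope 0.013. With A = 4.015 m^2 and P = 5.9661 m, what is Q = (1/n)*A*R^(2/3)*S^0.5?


R = A/P = 4.015/5.9661 = 0.672969
Q = (1/0.02) * 4.015 * 0.672969^(2/3) * 0.013^0.5

17.5775 m^3/s


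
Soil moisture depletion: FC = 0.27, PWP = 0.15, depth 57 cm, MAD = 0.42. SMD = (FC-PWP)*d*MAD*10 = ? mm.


SMD = (FC - PWP) * d * MAD * 10
SMD = (0.27 - 0.15) * 57 * 0.42 * 10
SMD = 0.1200 * 57 * 0.42 * 10

28.7280 mm


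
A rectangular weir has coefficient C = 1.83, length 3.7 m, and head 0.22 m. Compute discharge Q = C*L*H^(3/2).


Q = C * L * H^(3/2) = 1.83 * 3.7 * 0.22^1.5 = 1.83 * 3.7 * 0.103189

0.6987 m^3/s


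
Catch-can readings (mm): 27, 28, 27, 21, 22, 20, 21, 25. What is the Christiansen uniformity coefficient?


mean = 23.875000 mm
MAD = 2.875000 mm
CU = (1 - 2.875000/23.875000)*100

87.9581 %


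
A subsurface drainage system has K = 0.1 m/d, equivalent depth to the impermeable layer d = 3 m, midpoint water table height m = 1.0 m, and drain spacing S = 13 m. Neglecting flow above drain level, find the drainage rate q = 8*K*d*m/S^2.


q = 8*K*d*m/S^2
q = 8*0.1*3*1.0/13^2
q = 2.4000 / 169

0.0142 m/d


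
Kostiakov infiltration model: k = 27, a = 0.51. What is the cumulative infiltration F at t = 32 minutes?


F = k * t^a = 27 * 32^0.51
F = 27 * 5.856343

158.1213 mm


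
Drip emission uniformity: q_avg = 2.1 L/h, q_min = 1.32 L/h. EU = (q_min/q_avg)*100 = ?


EU = (q_min/q_avg)*100 = (1.32/2.1)*100 = 62.8571%

62.8571 %


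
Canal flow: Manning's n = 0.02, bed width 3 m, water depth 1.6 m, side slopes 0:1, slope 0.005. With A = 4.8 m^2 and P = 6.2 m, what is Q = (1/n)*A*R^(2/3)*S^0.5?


R = A/P = 4.8/6.2 = 0.774194
Q = (1/0.02) * 4.8 * 0.774194^(2/3) * 0.005^0.5

14.3086 m^3/s


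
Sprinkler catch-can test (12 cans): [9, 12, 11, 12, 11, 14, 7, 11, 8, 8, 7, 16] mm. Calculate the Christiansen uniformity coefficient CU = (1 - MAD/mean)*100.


mean = 10.500000 mm
MAD = 2.250000 mm
CU = (1 - 2.250000/10.500000)*100

78.5714 %


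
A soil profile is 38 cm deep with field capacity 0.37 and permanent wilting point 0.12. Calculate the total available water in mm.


AWC = (FC - PWP) * d * 10
AWC = (0.37 - 0.12) * 38 * 10
AWC = 0.2500 * 38 * 10

95.0000 mm


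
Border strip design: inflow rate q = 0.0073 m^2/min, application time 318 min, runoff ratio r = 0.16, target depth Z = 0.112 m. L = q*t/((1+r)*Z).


L = q*t/((1+r)*Z)
L = 0.0073*318/((1+0.16)*0.112)
L = 2.3214/0.12992

17.8679 m


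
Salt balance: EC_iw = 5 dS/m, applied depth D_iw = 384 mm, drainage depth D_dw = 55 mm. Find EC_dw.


EC_dw = EC_iw * D_iw / D_dw
EC_dw = 5 * 384 / 55
EC_dw = 1920 / 55

34.9091 dS/m


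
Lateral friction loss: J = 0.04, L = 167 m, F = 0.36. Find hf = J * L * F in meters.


hf = J * L * F = 0.04 * 167 * 0.36 = 2.4048 m

2.4048 m


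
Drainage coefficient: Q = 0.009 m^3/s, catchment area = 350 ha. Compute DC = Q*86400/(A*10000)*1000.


DC = Q * 86400 / (A * 10000) * 1000
DC = 0.009 * 86400 / (350 * 10000) * 1000
DC = 777600.0000 / 3500000

0.2222 mm/day


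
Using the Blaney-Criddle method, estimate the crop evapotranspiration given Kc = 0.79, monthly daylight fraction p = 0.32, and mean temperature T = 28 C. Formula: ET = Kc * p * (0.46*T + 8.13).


ET = Kc * p * (0.46*T + 8.13)
ET = 0.79 * 0.32 * (0.46*28 + 8.13)
ET = 0.79 * 0.32 * 21.0100

5.3113 mm/day


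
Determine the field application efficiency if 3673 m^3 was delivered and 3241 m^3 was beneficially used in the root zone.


Ea = V_root / V_field * 100 = 3241 / 3673 * 100 = 88.2385%

88.2385 %


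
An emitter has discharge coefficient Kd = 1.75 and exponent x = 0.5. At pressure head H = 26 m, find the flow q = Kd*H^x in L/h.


q = Kd * H^x = 1.75 * 26^0.5 = 1.75 * 5.099020

8.9233 L/h


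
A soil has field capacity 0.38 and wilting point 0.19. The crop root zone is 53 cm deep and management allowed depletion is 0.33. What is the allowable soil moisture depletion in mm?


SMD = (FC - PWP) * d * MAD * 10
SMD = (0.38 - 0.19) * 53 * 0.33 * 10
SMD = 0.1900 * 53 * 0.33 * 10

33.2310 mm


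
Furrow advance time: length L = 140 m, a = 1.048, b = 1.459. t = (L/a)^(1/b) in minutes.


t = (L/a)^(1/b)
t = (140/1.048)^(1/1.459)
t = 133.587786^(1/1.459)

28.6419 min


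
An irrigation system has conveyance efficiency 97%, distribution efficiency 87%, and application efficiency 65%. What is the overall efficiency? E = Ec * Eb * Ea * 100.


Ec = 0.97, Eb = 0.87, Ea = 0.65
E = 0.97 * 0.87 * 0.65 * 100 = 54.8535%

54.8535 %


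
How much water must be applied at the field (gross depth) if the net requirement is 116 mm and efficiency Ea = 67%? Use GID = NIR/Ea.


Ea = 67% = 0.67
GID = NIR / Ea = 116 / 0.67 = 173.1343 mm

173.1343 mm


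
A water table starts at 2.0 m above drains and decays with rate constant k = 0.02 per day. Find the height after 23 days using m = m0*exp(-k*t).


m = m0 * exp(-k*t)
m = 2.0 * exp(-0.02 * 23)
m = 2.0 * exp(-0.4600)

1.2626 m


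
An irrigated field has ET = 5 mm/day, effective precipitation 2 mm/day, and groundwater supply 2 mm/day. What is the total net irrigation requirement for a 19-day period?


Daily deficit = ET - Pe - GW = 5 - 2 - 2 = 1 mm/day
NIR = 1 * 19 = 19 mm

19.0000 mm


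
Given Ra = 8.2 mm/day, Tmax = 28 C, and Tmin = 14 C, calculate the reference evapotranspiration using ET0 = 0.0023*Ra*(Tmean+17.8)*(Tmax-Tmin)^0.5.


Tmean = (Tmax + Tmin)/2 = (28 + 14)/2 = 21.0
ET0 = 0.0023 * 8.2 * (21.0 + 17.8) * sqrt(28 - 14)
ET0 = 0.0023 * 8.2 * 38.8 * 3.741657

2.7380 mm/day


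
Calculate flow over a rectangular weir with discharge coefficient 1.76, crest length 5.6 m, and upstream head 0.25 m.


Q = C * L * H^(3/2) = 1.76 * 5.6 * 0.25^1.5 = 1.76 * 5.6 * 0.125000

1.2320 m^3/s


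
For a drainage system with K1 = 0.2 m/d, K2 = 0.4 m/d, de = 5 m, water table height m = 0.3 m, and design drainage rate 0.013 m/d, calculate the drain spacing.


S^2 = 8*K2*de*m/q + 4*K1*m^2/q
S^2 = 8*0.4*5*0.3/0.013 + 4*0.2*0.3^2/0.013
S = sqrt(374.7692)

19.3590 m


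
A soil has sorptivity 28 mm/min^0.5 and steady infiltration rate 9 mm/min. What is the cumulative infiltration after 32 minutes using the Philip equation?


F = S*sqrt(t) + A*t
F = 28*sqrt(32) + 9*32
F = 28*5.656854 + 288

446.3919 mm


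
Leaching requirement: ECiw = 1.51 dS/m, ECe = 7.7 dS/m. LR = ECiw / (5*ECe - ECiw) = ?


LR = ECiw / (5*ECe - ECiw)
LR = 1.51 / (5*7.7 - 1.51)
LR = 1.51 / 36.9900

0.0408


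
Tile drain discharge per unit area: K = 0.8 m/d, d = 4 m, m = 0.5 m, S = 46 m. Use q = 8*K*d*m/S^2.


q = 8*K*d*m/S^2
q = 8*0.8*4*0.5/46^2
q = 12.8000 / 2116

0.0060 m/d


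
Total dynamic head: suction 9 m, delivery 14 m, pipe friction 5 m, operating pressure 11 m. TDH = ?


TDH = Hs + Hd + hf + Hp = 9 + 14 + 5 + 11 = 39

39 m


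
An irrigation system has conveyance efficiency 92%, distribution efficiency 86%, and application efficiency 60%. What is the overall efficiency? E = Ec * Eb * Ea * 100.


Ec = 0.92, Eb = 0.86, Ea = 0.6
E = 0.92 * 0.86 * 0.6 * 100 = 47.4720%

47.4720 %


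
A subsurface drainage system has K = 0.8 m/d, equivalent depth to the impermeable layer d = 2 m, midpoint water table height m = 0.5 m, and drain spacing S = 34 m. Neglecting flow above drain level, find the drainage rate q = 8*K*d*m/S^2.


q = 8*K*d*m/S^2
q = 8*0.8*2*0.5/34^2
q = 6.4000 / 1156

0.0055 m/d


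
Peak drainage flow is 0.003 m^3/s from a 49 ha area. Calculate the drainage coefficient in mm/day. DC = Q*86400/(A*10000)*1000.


DC = Q * 86400 / (A * 10000) * 1000
DC = 0.003 * 86400 / (49 * 10000) * 1000
DC = 259200.0000 / 490000

0.5290 mm/day


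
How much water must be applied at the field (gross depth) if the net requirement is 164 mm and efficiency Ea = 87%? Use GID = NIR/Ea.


Ea = 87% = 0.87
GID = NIR / Ea = 164 / 0.87 = 188.5057 mm

188.5057 mm


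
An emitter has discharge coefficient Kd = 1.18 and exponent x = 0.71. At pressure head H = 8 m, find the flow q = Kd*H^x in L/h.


q = Kd * H^x = 1.18 * 8^0.71 = 1.18 * 4.377175

5.1651 L/h


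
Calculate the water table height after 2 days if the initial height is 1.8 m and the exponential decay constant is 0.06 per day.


m = m0 * exp(-k*t)
m = 1.8 * exp(-0.06 * 2)
m = 1.8 * exp(-0.1200)

1.5965 m


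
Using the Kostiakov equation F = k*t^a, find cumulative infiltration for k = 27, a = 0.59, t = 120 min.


F = k * t^a = 27 * 120^0.59
F = 27 * 16.854541

455.0726 mm


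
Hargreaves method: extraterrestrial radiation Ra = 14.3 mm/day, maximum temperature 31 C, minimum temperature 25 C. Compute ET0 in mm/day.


Tmean = (Tmax + Tmin)/2 = (31 + 25)/2 = 28.0
ET0 = 0.0023 * 14.3 * (28.0 + 17.8) * sqrt(31 - 25)
ET0 = 0.0023 * 14.3 * 45.8 * 2.449490

3.6898 mm/day


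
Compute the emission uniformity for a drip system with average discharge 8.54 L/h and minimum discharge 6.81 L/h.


EU = (q_min/q_avg)*100 = (6.81/8.54)*100 = 79.7424%

79.7424 %


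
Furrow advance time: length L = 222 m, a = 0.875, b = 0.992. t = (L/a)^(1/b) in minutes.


t = (L/a)^(1/b)
t = (222/0.875)^(1/0.992)
t = 253.714286^(1/0.992)

265.2985 min


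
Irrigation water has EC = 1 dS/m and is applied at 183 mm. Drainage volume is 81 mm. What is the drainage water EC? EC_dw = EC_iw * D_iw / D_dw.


EC_dw = EC_iw * D_iw / D_dw
EC_dw = 1 * 183 / 81
EC_dw = 183 / 81

2.2593 dS/m


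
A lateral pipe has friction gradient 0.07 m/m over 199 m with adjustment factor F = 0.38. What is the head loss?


hf = J * L * F = 0.07 * 199 * 0.38 = 5.2934 m

5.2934 m


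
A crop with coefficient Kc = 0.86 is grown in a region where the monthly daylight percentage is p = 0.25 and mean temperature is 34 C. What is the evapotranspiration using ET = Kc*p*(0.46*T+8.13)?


ET = Kc * p * (0.46*T + 8.13)
ET = 0.86 * 0.25 * (0.46*34 + 8.13)
ET = 0.86 * 0.25 * 23.7700

5.1106 mm/day


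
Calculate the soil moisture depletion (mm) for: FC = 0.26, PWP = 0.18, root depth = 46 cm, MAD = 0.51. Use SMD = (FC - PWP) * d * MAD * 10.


SMD = (FC - PWP) * d * MAD * 10
SMD = (0.26 - 0.18) * 46 * 0.51 * 10
SMD = 0.0800 * 46 * 0.51 * 10

18.7680 mm


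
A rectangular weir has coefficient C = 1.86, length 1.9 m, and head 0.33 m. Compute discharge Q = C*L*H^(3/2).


Q = C * L * H^(3/2) = 1.86 * 1.9 * 0.33^1.5 = 1.86 * 1.9 * 0.189571

0.6699 m^3/s


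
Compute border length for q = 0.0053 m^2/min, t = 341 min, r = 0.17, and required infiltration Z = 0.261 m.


L = q*t/((1+r)*Z)
L = 0.0053*341/((1+0.17)*0.261)
L = 1.8073/0.30537

5.9184 m


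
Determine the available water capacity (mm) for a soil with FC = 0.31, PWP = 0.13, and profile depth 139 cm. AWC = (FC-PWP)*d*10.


AWC = (FC - PWP) * d * 10
AWC = (0.31 - 0.13) * 139 * 10
AWC = 0.1800 * 139 * 10

250.2000 mm


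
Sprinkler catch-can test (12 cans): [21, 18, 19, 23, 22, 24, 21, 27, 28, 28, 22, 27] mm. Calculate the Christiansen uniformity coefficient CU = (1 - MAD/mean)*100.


mean = 23.333333 mm
MAD = 2.888889 mm
CU = (1 - 2.888889/23.333333)*100

87.6190 %


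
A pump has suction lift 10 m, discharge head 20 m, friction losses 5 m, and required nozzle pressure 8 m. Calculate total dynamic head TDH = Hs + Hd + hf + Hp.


TDH = Hs + Hd + hf + Hp = 10 + 20 + 5 + 8 = 43

43 m


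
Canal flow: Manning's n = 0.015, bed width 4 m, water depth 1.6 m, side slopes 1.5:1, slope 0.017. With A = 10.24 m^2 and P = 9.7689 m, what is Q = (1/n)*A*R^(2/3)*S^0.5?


R = A/P = 10.24/9.7689 = 1.048224
Q = (1/0.015) * 10.24 * 1.048224^(2/3) * 0.017^0.5

91.8479 m^3/s


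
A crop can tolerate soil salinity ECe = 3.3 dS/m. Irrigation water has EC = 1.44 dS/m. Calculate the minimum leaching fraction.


LR = ECiw / (5*ECe - ECiw)
LR = 1.44 / (5*3.3 - 1.44)
LR = 1.44 / 15.0600

0.0956


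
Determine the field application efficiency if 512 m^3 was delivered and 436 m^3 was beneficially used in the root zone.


Ea = V_root / V_field * 100 = 436 / 512 * 100 = 85.1562%

85.1562 %


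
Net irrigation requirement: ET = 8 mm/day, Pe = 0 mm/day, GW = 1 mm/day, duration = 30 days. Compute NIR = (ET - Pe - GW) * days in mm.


Daily deficit = ET - Pe - GW = 8 - 0 - 1 = 7 mm/day
NIR = 7 * 30 = 210 mm

210.0000 mm


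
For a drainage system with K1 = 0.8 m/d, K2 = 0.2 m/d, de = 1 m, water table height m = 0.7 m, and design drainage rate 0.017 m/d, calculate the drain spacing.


S^2 = 8*K2*de*m/q + 4*K1*m^2/q
S^2 = 8*0.2*1*0.7/0.017 + 4*0.8*0.7^2/0.017
S = sqrt(158.1176)

12.5745 m


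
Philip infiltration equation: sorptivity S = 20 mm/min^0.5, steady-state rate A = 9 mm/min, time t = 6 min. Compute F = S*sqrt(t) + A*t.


F = S*sqrt(t) + A*t
F = 20*sqrt(6) + 9*6
F = 20*2.449490 + 54

102.9898 mm


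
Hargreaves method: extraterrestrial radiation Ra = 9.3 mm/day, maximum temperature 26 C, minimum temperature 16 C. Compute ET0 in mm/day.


Tmean = (Tmax + Tmin)/2 = (26 + 16)/2 = 21.0
ET0 = 0.0023 * 9.3 * (21.0 + 17.8) * sqrt(26 - 16)
ET0 = 0.0023 * 9.3 * 38.8 * 3.162278

2.6245 mm/day


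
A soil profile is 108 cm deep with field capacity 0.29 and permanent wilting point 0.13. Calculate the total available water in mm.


AWC = (FC - PWP) * d * 10
AWC = (0.29 - 0.13) * 108 * 10
AWC = 0.1600 * 108 * 10

172.8000 mm


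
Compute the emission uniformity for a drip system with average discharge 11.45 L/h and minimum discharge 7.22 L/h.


EU = (q_min/q_avg)*100 = (7.22/11.45)*100 = 63.0568%

63.0568 %


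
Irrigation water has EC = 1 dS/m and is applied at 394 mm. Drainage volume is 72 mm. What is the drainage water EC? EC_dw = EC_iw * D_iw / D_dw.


EC_dw = EC_iw * D_iw / D_dw
EC_dw = 1 * 394 / 72
EC_dw = 394 / 72

5.4722 dS/m


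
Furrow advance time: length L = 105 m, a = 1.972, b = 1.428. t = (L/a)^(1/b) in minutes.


t = (L/a)^(1/b)
t = (105/1.972)^(1/1.428)
t = 53.245436^(1/1.428)

16.1764 min


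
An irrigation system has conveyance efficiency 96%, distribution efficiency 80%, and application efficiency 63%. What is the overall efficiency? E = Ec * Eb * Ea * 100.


Ec = 0.96, Eb = 0.8, Ea = 0.63
E = 0.96 * 0.8 * 0.63 * 100 = 48.3840%

48.3840 %


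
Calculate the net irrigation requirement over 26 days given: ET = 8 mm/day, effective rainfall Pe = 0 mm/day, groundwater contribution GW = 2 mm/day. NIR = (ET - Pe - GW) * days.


Daily deficit = ET - Pe - GW = 8 - 0 - 2 = 6 mm/day
NIR = 6 * 26 = 156 mm

156.0000 mm


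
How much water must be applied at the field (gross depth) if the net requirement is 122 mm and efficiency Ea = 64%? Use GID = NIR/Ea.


Ea = 64% = 0.64
GID = NIR / Ea = 122 / 0.64 = 190.6250 mm

190.6250 mm


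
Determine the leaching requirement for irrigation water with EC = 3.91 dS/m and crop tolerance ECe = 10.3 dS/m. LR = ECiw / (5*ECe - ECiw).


LR = ECiw / (5*ECe - ECiw)
LR = 3.91 / (5*10.3 - 3.91)
LR = 3.91 / 47.5900

0.0822


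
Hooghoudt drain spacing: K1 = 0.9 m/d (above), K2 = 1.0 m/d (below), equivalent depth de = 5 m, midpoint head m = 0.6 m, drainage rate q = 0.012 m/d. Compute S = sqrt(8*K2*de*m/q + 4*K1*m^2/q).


S^2 = 8*K2*de*m/q + 4*K1*m^2/q
S^2 = 8*1.0*5*0.6/0.012 + 4*0.9*0.6^2/0.012
S = sqrt(2108.0000)

45.9130 m


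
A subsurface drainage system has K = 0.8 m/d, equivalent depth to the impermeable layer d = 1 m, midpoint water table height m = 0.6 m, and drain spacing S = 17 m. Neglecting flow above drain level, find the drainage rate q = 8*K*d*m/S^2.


q = 8*K*d*m/S^2
q = 8*0.8*1*0.6/17^2
q = 3.8400 / 289

0.0133 m/d


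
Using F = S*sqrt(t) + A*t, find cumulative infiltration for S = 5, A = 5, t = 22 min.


F = S*sqrt(t) + A*t
F = 5*sqrt(22) + 5*22
F = 5*4.690416 + 110

133.4521 mm


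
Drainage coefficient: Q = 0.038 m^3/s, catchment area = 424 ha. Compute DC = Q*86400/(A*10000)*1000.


DC = Q * 86400 / (A * 10000) * 1000
DC = 0.038 * 86400 / (424 * 10000) * 1000
DC = 3283200.0000 / 4240000

0.7743 mm/day


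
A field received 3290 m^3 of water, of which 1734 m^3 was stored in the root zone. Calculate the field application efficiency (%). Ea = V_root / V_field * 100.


Ea = V_root / V_field * 100 = 1734 / 3290 * 100 = 52.7052%

52.7052 %


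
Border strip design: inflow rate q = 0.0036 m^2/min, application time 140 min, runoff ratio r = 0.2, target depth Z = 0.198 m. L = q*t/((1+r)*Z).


L = q*t/((1+r)*Z)
L = 0.0036*140/((1+0.2)*0.198)
L = 0.504/0.2376

2.1212 m


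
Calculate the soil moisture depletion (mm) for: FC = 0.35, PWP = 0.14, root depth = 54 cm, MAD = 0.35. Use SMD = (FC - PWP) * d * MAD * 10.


SMD = (FC - PWP) * d * MAD * 10
SMD = (0.35 - 0.14) * 54 * 0.35 * 10
SMD = 0.2100 * 54 * 0.35 * 10

39.6900 mm


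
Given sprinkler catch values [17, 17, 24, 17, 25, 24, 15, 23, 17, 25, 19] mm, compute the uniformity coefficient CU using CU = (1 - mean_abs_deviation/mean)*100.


mean = 20.272727 mm
MAD = 3.570248 mm
CU = (1 - 3.570248/20.272727)*100

82.3889 %


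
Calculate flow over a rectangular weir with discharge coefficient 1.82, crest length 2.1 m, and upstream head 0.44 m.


Q = C * L * H^(3/2) = 1.82 * 2.1 * 0.44^1.5 = 1.82 * 2.1 * 0.291863

1.1155 m^3/s


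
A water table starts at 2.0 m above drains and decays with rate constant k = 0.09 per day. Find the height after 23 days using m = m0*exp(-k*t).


m = m0 * exp(-k*t)
m = 2.0 * exp(-0.09 * 23)
m = 2.0 * exp(-2.0700)

0.2524 m


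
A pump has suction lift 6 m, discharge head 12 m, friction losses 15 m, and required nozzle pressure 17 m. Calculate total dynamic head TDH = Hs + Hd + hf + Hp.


TDH = Hs + Hd + hf + Hp = 6 + 12 + 15 + 17 = 50

50 m


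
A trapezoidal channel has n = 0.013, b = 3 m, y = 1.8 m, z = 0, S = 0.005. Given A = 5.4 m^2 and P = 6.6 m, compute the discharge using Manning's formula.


R = A/P = 5.4/6.6 = 0.818182
Q = (1/0.013) * 5.4 * 0.818182^(2/3) * 0.005^0.5

25.6942 m^3/s


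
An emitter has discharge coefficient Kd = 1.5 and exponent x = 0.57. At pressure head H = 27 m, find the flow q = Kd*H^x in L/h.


q = Kd * H^x = 1.5 * 27^0.57 = 1.5 * 6.544513

9.8168 L/h


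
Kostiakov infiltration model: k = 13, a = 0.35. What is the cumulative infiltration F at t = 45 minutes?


F = k * t^a = 13 * 45^0.35
F = 13 * 3.789871

49.2683 mm


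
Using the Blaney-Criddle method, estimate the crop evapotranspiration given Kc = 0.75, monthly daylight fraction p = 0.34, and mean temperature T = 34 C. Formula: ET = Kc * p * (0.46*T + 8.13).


ET = Kc * p * (0.46*T + 8.13)
ET = 0.75 * 0.34 * (0.46*34 + 8.13)
ET = 0.75 * 0.34 * 23.7700

6.0614 mm/day


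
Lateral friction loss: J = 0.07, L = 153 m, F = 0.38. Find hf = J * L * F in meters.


hf = J * L * F = 0.07 * 153 * 0.38 = 4.0698 m

4.0698 m


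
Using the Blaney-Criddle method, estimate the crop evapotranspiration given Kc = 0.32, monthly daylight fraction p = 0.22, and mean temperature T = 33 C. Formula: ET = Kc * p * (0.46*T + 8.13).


ET = Kc * p * (0.46*T + 8.13)
ET = 0.32 * 0.22 * (0.46*33 + 8.13)
ET = 0.32 * 0.22 * 23.3100

1.6410 mm/day


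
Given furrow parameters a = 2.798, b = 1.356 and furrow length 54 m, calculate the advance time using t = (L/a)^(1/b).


t = (L/a)^(1/b)
t = (54/2.798)^(1/1.356)
t = 19.299500^(1/1.356)

8.8724 min


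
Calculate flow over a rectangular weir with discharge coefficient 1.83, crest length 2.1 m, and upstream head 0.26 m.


Q = C * L * H^(3/2) = 1.83 * 2.1 * 0.26^1.5 = 1.83 * 2.1 * 0.132575

0.5095 m^3/s


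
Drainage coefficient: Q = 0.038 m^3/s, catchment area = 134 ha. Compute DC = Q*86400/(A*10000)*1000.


DC = Q * 86400 / (A * 10000) * 1000
DC = 0.038 * 86400 / (134 * 10000) * 1000
DC = 3283200.0000 / 1340000

2.4501 mm/day


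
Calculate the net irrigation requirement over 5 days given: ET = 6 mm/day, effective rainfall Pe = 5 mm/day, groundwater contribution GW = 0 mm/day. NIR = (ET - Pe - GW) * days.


Daily deficit = ET - Pe - GW = 6 - 5 - 0 = 1 mm/day
NIR = 1 * 5 = 5 mm

5.0000 mm


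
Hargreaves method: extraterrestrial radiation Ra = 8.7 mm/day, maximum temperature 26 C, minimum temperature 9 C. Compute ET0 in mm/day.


Tmean = (Tmax + Tmin)/2 = (26 + 9)/2 = 17.5
ET0 = 0.0023 * 8.7 * (17.5 + 17.8) * sqrt(26 - 9)
ET0 = 0.0023 * 8.7 * 35.3 * 4.123106

2.9124 mm/day


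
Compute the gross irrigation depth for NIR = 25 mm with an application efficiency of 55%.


Ea = 55% = 0.55
GID = NIR / Ea = 25 / 0.55 = 45.4545 mm

45.4545 mm


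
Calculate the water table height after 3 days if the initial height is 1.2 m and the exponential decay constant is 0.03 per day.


m = m0 * exp(-k*t)
m = 1.2 * exp(-0.03 * 3)
m = 1.2 * exp(-0.0900)

1.0967 m


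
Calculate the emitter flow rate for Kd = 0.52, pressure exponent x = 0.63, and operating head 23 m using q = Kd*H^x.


q = Kd * H^x = 0.52 * 23^0.63 = 0.52 * 7.209224

3.7488 L/h


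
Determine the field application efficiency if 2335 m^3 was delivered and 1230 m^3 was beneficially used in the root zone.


Ea = V_root / V_field * 100 = 1230 / 2335 * 100 = 52.6767%

52.6767 %


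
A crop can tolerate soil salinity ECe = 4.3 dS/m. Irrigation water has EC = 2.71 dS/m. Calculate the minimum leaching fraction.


LR = ECiw / (5*ECe - ECiw)
LR = 2.71 / (5*4.3 - 2.71)
LR = 2.71 / 18.7900

0.1442


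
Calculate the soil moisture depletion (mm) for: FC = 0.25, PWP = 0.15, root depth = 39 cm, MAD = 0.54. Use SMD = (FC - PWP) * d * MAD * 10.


SMD = (FC - PWP) * d * MAD * 10
SMD = (0.25 - 0.15) * 39 * 0.54 * 10
SMD = 0.1000 * 39 * 0.54 * 10

21.0600 mm


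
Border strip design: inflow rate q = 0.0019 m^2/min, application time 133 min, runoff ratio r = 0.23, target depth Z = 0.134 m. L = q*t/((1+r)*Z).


L = q*t/((1+r)*Z)
L = 0.0019*133/((1+0.23)*0.134)
L = 0.2527/0.16482

1.5332 m


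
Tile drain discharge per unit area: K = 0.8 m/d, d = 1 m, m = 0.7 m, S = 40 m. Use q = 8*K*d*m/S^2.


q = 8*K*d*m/S^2
q = 8*0.8*1*0.7/40^2
q = 4.4800 / 1600

0.0028 m/d


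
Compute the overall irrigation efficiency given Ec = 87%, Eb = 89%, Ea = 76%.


Ec = 0.87, Eb = 0.89, Ea = 0.76
E = 0.87 * 0.89 * 0.76 * 100 = 58.8468%

58.8468 %


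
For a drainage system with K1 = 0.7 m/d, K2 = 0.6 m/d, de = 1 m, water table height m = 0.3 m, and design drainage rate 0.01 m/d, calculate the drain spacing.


S^2 = 8*K2*de*m/q + 4*K1*m^2/q
S^2 = 8*0.6*1*0.3/0.01 + 4*0.7*0.3^2/0.01
S = sqrt(169.2000)

13.0077 m


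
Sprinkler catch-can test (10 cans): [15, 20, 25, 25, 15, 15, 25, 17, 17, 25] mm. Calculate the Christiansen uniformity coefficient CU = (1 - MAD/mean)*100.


mean = 19.900000 mm
MAD = 4.100000 mm
CU = (1 - 4.100000/19.900000)*100

79.3970 %


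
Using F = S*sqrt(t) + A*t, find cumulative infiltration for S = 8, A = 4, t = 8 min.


F = S*sqrt(t) + A*t
F = 8*sqrt(8) + 4*8
F = 8*2.828427 + 32

54.6274 mm


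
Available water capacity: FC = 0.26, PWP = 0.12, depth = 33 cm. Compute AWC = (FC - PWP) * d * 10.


AWC = (FC - PWP) * d * 10
AWC = (0.26 - 0.12) * 33 * 10
AWC = 0.1400 * 33 * 10

46.2000 mm


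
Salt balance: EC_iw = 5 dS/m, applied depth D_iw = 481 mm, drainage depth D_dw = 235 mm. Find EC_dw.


EC_dw = EC_iw * D_iw / D_dw
EC_dw = 5 * 481 / 235
EC_dw = 2405 / 235

10.2340 dS/m


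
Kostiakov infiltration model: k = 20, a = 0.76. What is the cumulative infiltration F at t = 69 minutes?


F = k * t^a = 20 * 69^0.76
F = 20 * 24.976139

499.5228 mm


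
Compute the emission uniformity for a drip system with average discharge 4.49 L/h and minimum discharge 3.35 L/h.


EU = (q_min/q_avg)*100 = (3.35/4.49)*100 = 74.6102%

74.6102 %


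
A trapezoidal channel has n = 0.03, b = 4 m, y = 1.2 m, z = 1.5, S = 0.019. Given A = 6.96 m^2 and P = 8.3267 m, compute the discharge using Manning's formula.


R = A/P = 6.96/8.3267 = 0.835865
Q = (1/0.03) * 6.96 * 0.835865^(2/3) * 0.019^0.5

28.3763 m^3/s


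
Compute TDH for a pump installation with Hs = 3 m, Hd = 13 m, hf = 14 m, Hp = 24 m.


TDH = Hs + Hd + hf + Hp = 3 + 13 + 14 + 24 = 54

54 m


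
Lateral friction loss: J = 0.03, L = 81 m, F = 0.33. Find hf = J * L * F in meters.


hf = J * L * F = 0.03 * 81 * 0.33 = 0.8019 m

0.8019 m


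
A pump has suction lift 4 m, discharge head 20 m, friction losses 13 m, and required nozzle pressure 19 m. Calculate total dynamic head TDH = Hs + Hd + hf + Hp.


TDH = Hs + Hd + hf + Hp = 4 + 20 + 13 + 19 = 56

56 m


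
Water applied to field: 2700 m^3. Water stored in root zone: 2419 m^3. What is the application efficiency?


Ea = V_root / V_field * 100 = 2419 / 2700 * 100 = 89.5926%

89.5926 %


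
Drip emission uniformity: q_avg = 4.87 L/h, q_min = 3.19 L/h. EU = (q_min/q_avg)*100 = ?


EU = (q_min/q_avg)*100 = (3.19/4.87)*100 = 65.5031%

65.5031 %


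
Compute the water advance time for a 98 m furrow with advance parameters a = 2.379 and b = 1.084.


t = (L/a)^(1/b)
t = (98/2.379)^(1/1.084)
t = 41.193779^(1/1.084)

30.8814 min


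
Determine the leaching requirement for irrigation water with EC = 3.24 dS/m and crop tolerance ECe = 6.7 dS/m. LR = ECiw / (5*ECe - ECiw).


LR = ECiw / (5*ECe - ECiw)
LR = 3.24 / (5*6.7 - 3.24)
LR = 3.24 / 30.2600

0.1071


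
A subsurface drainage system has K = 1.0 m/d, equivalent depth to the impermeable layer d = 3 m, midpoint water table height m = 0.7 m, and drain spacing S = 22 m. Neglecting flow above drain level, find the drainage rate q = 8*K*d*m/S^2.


q = 8*K*d*m/S^2
q = 8*1.0*3*0.7/22^2
q = 16.8000 / 484

0.0347 m/d


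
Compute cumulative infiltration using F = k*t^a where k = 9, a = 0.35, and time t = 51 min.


F = k * t^a = 9 * 51^0.35
F = 9 * 3.959584

35.6363 mm


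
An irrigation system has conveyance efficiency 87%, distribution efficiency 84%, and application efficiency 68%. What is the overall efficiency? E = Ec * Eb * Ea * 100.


Ec = 0.87, Eb = 0.84, Ea = 0.68
E = 0.87 * 0.84 * 0.68 * 100 = 49.6944%

49.6944 %


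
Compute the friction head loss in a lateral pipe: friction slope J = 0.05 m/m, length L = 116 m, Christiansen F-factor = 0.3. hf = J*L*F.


hf = J * L * F = 0.05 * 116 * 0.3 = 1.7400 m

1.7400 m


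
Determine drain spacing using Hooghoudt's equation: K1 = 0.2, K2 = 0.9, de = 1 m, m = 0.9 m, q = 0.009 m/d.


S^2 = 8*K2*de*m/q + 4*K1*m^2/q
S^2 = 8*0.9*1*0.9/0.009 + 4*0.2*0.9^2/0.009
S = sqrt(792.0000)

28.1425 m


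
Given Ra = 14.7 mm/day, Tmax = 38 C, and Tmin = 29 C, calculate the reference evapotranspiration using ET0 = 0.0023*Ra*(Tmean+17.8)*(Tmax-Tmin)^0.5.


Tmean = (Tmax + Tmin)/2 = (38 + 29)/2 = 33.5
ET0 = 0.0023 * 14.7 * (33.5 + 17.8) * sqrt(38 - 29)
ET0 = 0.0023 * 14.7 * 51.3 * 3.000000

5.2034 mm/day


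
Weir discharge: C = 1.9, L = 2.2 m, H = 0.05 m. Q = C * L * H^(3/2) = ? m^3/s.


Q = C * L * H^(3/2) = 1.9 * 2.2 * 0.05^1.5 = 1.9 * 2.2 * 0.011180

0.0467 m^3/s


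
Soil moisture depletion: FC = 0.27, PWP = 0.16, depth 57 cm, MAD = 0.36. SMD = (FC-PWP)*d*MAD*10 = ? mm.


SMD = (FC - PWP) * d * MAD * 10
SMD = (0.27 - 0.16) * 57 * 0.36 * 10
SMD = 0.1100 * 57 * 0.36 * 10

22.5720 mm


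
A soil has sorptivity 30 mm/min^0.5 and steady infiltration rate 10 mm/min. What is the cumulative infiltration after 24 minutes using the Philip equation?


F = S*sqrt(t) + A*t
F = 30*sqrt(24) + 10*24
F = 30*4.898979 + 240

386.9694 mm


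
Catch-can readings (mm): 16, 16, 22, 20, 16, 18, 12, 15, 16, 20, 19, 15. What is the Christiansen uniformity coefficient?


mean = 17.083333 mm
MAD = 2.263889 mm
CU = (1 - 2.263889/17.083333)*100

86.7480 %


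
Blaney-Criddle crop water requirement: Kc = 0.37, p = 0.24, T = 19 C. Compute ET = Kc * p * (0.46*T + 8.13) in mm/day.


ET = Kc * p * (0.46*T + 8.13)
ET = 0.37 * 0.24 * (0.46*19 + 8.13)
ET = 0.37 * 0.24 * 16.8700

1.4981 mm/day


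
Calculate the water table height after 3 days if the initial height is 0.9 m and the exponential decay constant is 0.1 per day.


m = m0 * exp(-k*t)
m = 0.9 * exp(-0.1 * 3)
m = 0.9 * exp(-0.3000)

0.6667 m


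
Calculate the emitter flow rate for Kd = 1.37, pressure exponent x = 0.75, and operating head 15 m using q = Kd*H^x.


q = Kd * H^x = 1.37 * 15^0.75 = 1.37 * 7.621991

10.4421 L/h


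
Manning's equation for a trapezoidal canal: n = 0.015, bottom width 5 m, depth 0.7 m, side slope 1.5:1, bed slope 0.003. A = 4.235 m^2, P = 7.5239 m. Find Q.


R = A/P = 4.235/7.5239 = 0.562873
Q = (1/0.015) * 4.235 * 0.562873^(2/3) * 0.003^0.5

10.5422 m^3/s


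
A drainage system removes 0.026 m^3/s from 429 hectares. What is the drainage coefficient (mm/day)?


DC = Q * 86400 / (A * 10000) * 1000
DC = 0.026 * 86400 / (429 * 10000) * 1000
DC = 2246400.0000 / 4290000

0.5236 mm/day


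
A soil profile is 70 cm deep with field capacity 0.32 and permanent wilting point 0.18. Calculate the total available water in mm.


AWC = (FC - PWP) * d * 10
AWC = (0.32 - 0.18) * 70 * 10
AWC = 0.1400 * 70 * 10

98.0000 mm


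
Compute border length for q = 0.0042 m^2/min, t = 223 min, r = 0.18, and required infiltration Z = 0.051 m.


L = q*t/((1+r)*Z)
L = 0.0042*223/((1+0.18)*0.051)
L = 0.9366/0.06018

15.5633 m
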